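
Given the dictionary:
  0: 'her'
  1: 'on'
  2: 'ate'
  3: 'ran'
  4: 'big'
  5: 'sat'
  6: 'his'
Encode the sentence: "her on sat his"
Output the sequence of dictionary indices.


Look up each word in the dictionary:
  'her' -> 0
  'on' -> 1
  'sat' -> 5
  'his' -> 6

Encoded: [0, 1, 5, 6]


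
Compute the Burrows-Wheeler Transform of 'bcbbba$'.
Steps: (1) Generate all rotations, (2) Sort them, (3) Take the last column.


Rotations (sorted):
  0: $bcbbba -> last char: a
  1: a$bcbbb -> last char: b
  2: ba$bcbb -> last char: b
  3: bba$bcb -> last char: b
  4: bbba$bc -> last char: c
  5: bcbbba$ -> last char: $
  6: cbbba$b -> last char: b


BWT = abbbc$b


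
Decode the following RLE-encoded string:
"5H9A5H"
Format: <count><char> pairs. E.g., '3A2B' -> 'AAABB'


Expanding each <count><char> pair:
  5H -> 'HHHHH'
  9A -> 'AAAAAAAAA'
  5H -> 'HHHHH'

Decoded = HHHHHAAAAAAAAAHHHHH


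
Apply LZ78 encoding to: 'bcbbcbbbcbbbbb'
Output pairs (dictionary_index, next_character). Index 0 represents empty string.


LZ78 encoding steps:
Dictionary: {0: ''}
Step 1: w='' (idx 0), next='b' -> output (0, 'b'), add 'b' as idx 1
Step 2: w='' (idx 0), next='c' -> output (0, 'c'), add 'c' as idx 2
Step 3: w='b' (idx 1), next='b' -> output (1, 'b'), add 'bb' as idx 3
Step 4: w='c' (idx 2), next='b' -> output (2, 'b'), add 'cb' as idx 4
Step 5: w='bb' (idx 3), next='c' -> output (3, 'c'), add 'bbc' as idx 5
Step 6: w='bb' (idx 3), next='b' -> output (3, 'b'), add 'bbb' as idx 6
Step 7: w='bb' (idx 3), end of input -> output (3, '')


Encoded: [(0, 'b'), (0, 'c'), (1, 'b'), (2, 'b'), (3, 'c'), (3, 'b'), (3, '')]


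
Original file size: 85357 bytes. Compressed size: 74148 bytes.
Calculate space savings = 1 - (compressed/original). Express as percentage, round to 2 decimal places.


ratio = compressed/original = 74148/85357 = 0.868681
savings = 1 - ratio = 1 - 0.868681 = 0.131319
as a percentage: 0.131319 * 100 = 13.13%

Space savings = 1 - 74148/85357 = 13.13%


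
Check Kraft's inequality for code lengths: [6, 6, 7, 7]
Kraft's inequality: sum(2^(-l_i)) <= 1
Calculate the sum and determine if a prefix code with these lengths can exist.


Sum = 2^(-6) + 2^(-6) + 2^(-7) + 2^(-7)
    = 0.015625 + 0.015625 + 0.0078125 + 0.0078125
    = 6/128 = 0.046875
Since 0.046875 <= 1, Kraft's inequality IS satisfied.
A prefix code with these lengths CAN exist.

Kraft sum = 0.046875. Satisfied.


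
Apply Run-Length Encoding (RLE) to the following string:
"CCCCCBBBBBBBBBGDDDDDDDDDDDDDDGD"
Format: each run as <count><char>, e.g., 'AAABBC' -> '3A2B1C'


Scanning runs left to right:
  i=0: run of 'C' x 5 -> '5C'
  i=5: run of 'B' x 9 -> '9B'
  i=14: run of 'G' x 1 -> '1G'
  i=15: run of 'D' x 14 -> '14D'
  i=29: run of 'G' x 1 -> '1G'
  i=30: run of 'D' x 1 -> '1D'

RLE = 5C9B1G14D1G1D


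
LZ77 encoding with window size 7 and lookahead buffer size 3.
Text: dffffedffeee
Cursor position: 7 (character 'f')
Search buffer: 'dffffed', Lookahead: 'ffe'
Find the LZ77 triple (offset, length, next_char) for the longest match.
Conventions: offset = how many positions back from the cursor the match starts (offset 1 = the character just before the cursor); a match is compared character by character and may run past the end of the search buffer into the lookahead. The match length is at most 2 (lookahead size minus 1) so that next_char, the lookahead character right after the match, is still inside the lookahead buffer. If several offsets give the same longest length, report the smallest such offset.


Try each offset into the search buffer:
  offset=1 (pos 6, char 'd'): match length 0
  offset=2 (pos 5, char 'e'): match length 0
  offset=3 (pos 4, char 'f'): match length 1
  offset=4 (pos 3, char 'f'): match length 2
  offset=5 (pos 2, char 'f'): match length 2
  offset=6 (pos 1, char 'f'): match length 2
  offset=7 (pos 0, char 'd'): match length 0
Longest match has length 2, found at offsets 4, 5, 6; take the smallest, offset 4.
next_char = character at position 7 + 2 = 9 -> 'e'

Best match: offset=4, length=2 (matching 'ff' starting at position 3)
LZ77 triple: (4, 2, 'e')


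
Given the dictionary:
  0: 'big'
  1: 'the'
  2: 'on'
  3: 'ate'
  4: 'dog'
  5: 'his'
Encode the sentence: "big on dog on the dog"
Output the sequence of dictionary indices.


Look up each word in the dictionary:
  'big' -> 0
  'on' -> 2
  'dog' -> 4
  'on' -> 2
  'the' -> 1
  'dog' -> 4

Encoded: [0, 2, 4, 2, 1, 4]


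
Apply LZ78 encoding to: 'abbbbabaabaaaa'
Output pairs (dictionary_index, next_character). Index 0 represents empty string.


LZ78 encoding steps:
Dictionary: {0: ''}
Step 1: w='' (idx 0), next='a' -> output (0, 'a'), add 'a' as idx 1
Step 2: w='' (idx 0), next='b' -> output (0, 'b'), add 'b' as idx 2
Step 3: w='b' (idx 2), next='b' -> output (2, 'b'), add 'bb' as idx 3
Step 4: w='b' (idx 2), next='a' -> output (2, 'a'), add 'ba' as idx 4
Step 5: w='ba' (idx 4), next='a' -> output (4, 'a'), add 'baa' as idx 5
Step 6: w='baa' (idx 5), next='a' -> output (5, 'a'), add 'baaa' as idx 6
Step 7: w='a' (idx 1), end of input -> output (1, '')


Encoded: [(0, 'a'), (0, 'b'), (2, 'b'), (2, 'a'), (4, 'a'), (5, 'a'), (1, '')]


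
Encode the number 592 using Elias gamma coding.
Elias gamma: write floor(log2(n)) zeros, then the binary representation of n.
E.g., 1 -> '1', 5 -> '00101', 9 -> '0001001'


num_bits = floor(log2(592)) + 1 = 10
leading_zeros = num_bits - 1 = 9
binary(592) = 1001010000

Elias gamma(592) = '000000000' + '1001010000' = 0000000001001010000 (19 bits)


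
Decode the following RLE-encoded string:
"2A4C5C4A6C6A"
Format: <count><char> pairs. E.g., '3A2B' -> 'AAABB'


Expanding each <count><char> pair:
  2A -> 'AA'
  4C -> 'CCCC'
  5C -> 'CCCCC'
  4A -> 'AAAA'
  6C -> 'CCCCCC'
  6A -> 'AAAAAA'

Decoded = AACCCCCCCCCAAAACCCCCCAAAAAA


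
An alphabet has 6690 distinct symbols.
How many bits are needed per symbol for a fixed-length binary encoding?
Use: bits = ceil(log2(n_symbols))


log2(6690) = 12.7078
Bracket: 2^12 = 4096 < 6690 <= 2^13 = 8192
So ceil(log2(6690)) = 13

bits = ceil(log2(6690)) = ceil(12.7078) = 13 bits


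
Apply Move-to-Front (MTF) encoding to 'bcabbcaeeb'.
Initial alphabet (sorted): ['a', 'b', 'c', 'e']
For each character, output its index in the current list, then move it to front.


MTF encoding:
'b': index 1 in ['a', 'b', 'c', 'e'] -> ['b', 'a', 'c', 'e']
'c': index 2 in ['b', 'a', 'c', 'e'] -> ['c', 'b', 'a', 'e']
'a': index 2 in ['c', 'b', 'a', 'e'] -> ['a', 'c', 'b', 'e']
'b': index 2 in ['a', 'c', 'b', 'e'] -> ['b', 'a', 'c', 'e']
'b': index 0 in ['b', 'a', 'c', 'e'] -> ['b', 'a', 'c', 'e']
'c': index 2 in ['b', 'a', 'c', 'e'] -> ['c', 'b', 'a', 'e']
'a': index 2 in ['c', 'b', 'a', 'e'] -> ['a', 'c', 'b', 'e']
'e': index 3 in ['a', 'c', 'b', 'e'] -> ['e', 'a', 'c', 'b']
'e': index 0 in ['e', 'a', 'c', 'b'] -> ['e', 'a', 'c', 'b']
'b': index 3 in ['e', 'a', 'c', 'b'] -> ['b', 'e', 'a', 'c']


Output: [1, 2, 2, 2, 0, 2, 2, 3, 0, 3]


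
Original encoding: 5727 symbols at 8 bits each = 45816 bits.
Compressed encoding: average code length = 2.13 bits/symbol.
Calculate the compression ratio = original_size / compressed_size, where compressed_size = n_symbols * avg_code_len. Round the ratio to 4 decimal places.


original_size = n_symbols * orig_bits = 5727 * 8 = 45816 bits
compressed_size = n_symbols * avg_code_len = 5727 * 2.13 = 12198.51 bits
ratio = original_size / compressed_size = 45816 / 12198.51 = 3.7559

Compression ratio = 3.7559


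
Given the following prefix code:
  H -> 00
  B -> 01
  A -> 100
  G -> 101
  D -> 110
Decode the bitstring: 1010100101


Decoding step by step:
Bits 101 -> G
Bits 01 -> B
Bits 00 -> H
Bits 101 -> G


Decoded message: GBHG


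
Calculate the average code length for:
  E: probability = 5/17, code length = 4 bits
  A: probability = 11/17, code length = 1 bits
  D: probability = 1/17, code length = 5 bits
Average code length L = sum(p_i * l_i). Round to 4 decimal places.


Weighted contributions p_i * l_i:
  E: (5/17) * 4 = 20/17
  A: (11/17) * 1 = 11/17
  D: (1/17) * 5 = 5/17
Sum = (20 + 11 + 5)/17 = 36/17

L = 36/17 = 2.1176 bits/symbol


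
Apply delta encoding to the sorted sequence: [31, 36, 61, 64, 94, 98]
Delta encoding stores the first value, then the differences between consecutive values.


First value: 31
Deltas:
  36 - 31 = 5
  61 - 36 = 25
  64 - 61 = 3
  94 - 64 = 30
  98 - 94 = 4


Delta encoded: [31, 5, 25, 3, 30, 4]


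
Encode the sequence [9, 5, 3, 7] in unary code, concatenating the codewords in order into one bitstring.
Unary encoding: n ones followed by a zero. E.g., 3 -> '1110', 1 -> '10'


Encode each number as n ones followed by a terminating 0:
  9 -> 1111111110 (10 bits)
  5 -> 111110 (6 bits)
  3 -> 1110 (4 bits)
  7 -> 11111110 (8 bits)
Total length = 10 + 6 + 4 + 8 = 28 bits.

Unary([9, 5, 3, 7]) = 1111111110111110111011111110 (28 bits)


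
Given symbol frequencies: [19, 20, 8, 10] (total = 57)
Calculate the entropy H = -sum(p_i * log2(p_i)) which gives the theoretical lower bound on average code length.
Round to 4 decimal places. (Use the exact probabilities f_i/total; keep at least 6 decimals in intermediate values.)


Per-symbol terms -p_i * log2(p_i) with p_i = f_i/57:
  p = 19/57 = 0.333333: log2(p) = -1.584963, -p*log2(p) = 0.528321
  p = 20/57 = 0.350877: log2(p) = -1.510962, -p*log2(p) = 0.530162
  p = 8/57 = 0.140351: log2(p) = -2.832890, -p*log2(p) = 0.397599
  p = 10/57 = 0.175439: log2(p) = -2.510962, -p*log2(p) = 0.440520
H = 0.528321 + 0.530162 + 0.397599 + 0.440520 = 1.896602

H = 1.8966 bits/symbol


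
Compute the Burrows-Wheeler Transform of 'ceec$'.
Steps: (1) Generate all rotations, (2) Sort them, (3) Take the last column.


Rotations (sorted):
  0: $ceec -> last char: c
  1: c$cee -> last char: e
  2: ceec$ -> last char: $
  3: ec$ce -> last char: e
  4: eec$c -> last char: c


BWT = ce$ec


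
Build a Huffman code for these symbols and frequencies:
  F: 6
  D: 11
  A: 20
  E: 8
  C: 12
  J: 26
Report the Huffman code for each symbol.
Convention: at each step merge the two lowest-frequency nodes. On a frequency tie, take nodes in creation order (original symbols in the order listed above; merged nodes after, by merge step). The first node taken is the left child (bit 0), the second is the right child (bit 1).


Huffman tree construction:
Step 1: Merge F(6) + E(8) = 14
Step 2: Merge D(11) + C(12) = 23
Step 3: Merge (F+E)(14) + A(20) = 34
Step 4: Merge (D+C)(23) + J(26) = 49
Step 5: Merge ((F+E)+A)(34) + ((D+C)+J)(49) = 83
Read each symbol's code off the tree from the root (left child = 0, right child = 1).

Codes:
  F: 000 (length 3)
  D: 100 (length 3)
  A: 01 (length 2)
  E: 001 (length 3)
  C: 101 (length 3)
  J: 11 (length 2)
Average code length: 203/83 = 2.4458 bits/symbol


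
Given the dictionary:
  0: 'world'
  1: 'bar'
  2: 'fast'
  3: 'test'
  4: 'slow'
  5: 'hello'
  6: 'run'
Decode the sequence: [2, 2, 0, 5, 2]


Look up each index in the dictionary:
  2 -> 'fast'
  2 -> 'fast'
  0 -> 'world'
  5 -> 'hello'
  2 -> 'fast'

Decoded: "fast fast world hello fast"


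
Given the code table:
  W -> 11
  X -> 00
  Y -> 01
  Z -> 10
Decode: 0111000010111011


Decoding:
01 -> Y
11 -> W
00 -> X
00 -> X
10 -> Z
11 -> W
10 -> Z
11 -> W


Result: YWXXZWZW


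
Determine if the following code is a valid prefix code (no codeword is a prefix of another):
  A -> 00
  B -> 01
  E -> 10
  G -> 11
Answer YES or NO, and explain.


Checking each pair (does one codeword prefix another?):
  A='00' vs B='01': no prefix
  A='00' vs E='10': no prefix
  A='00' vs G='11': no prefix
  B='01' vs A='00': no prefix
  B='01' vs E='10': no prefix
  B='01' vs G='11': no prefix
  E='10' vs A='00': no prefix
  E='10' vs B='01': no prefix
  E='10' vs G='11': no prefix
  G='11' vs A='00': no prefix
  G='11' vs B='01': no prefix
  G='11' vs E='10': no prefix
No violation found over all pairs.

YES -- this is a valid prefix code. No codeword is a prefix of any other codeword.


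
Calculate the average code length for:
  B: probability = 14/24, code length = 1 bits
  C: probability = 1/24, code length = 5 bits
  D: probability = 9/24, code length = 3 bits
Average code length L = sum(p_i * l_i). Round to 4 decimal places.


Weighted contributions p_i * l_i:
  B: (14/24) * 1 = 14/24
  C: (1/24) * 5 = 5/24
  D: (9/24) * 3 = 27/24
Sum = (14 + 5 + 27)/24 = 46/24

L = 46/24 = 1.9167 bits/symbol


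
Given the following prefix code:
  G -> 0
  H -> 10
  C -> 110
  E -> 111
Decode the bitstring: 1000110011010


Decoding step by step:
Bits 10 -> H
Bits 0 -> G
Bits 0 -> G
Bits 110 -> C
Bits 0 -> G
Bits 110 -> C
Bits 10 -> H


Decoded message: HGGCGCH


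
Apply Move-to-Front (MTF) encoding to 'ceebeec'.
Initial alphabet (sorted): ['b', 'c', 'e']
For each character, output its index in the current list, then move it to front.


MTF encoding:
'c': index 1 in ['b', 'c', 'e'] -> ['c', 'b', 'e']
'e': index 2 in ['c', 'b', 'e'] -> ['e', 'c', 'b']
'e': index 0 in ['e', 'c', 'b'] -> ['e', 'c', 'b']
'b': index 2 in ['e', 'c', 'b'] -> ['b', 'e', 'c']
'e': index 1 in ['b', 'e', 'c'] -> ['e', 'b', 'c']
'e': index 0 in ['e', 'b', 'c'] -> ['e', 'b', 'c']
'c': index 2 in ['e', 'b', 'c'] -> ['c', 'e', 'b']


Output: [1, 2, 0, 2, 1, 0, 2]


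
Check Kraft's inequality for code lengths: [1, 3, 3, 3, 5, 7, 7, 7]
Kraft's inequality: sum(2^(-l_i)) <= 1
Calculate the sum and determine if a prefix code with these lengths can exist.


Sum = 2^(-1) + 2^(-3) + 2^(-3) + 2^(-3) + 2^(-5) + 2^(-7) + 2^(-7) + 2^(-7)
    = 0.5 + 0.125 + 0.125 + 0.125 + 0.03125 + 0.0078125 + 0.0078125 + 0.0078125
    = 119/128 = 0.9296875
Since 0.9296875 <= 1, Kraft's inequality IS satisfied.
A prefix code with these lengths CAN exist.

Kraft sum = 0.9296875. Satisfied.


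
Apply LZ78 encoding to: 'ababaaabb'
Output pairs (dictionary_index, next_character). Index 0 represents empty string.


LZ78 encoding steps:
Dictionary: {0: ''}
Step 1: w='' (idx 0), next='a' -> output (0, 'a'), add 'a' as idx 1
Step 2: w='' (idx 0), next='b' -> output (0, 'b'), add 'b' as idx 2
Step 3: w='a' (idx 1), next='b' -> output (1, 'b'), add 'ab' as idx 3
Step 4: w='a' (idx 1), next='a' -> output (1, 'a'), add 'aa' as idx 4
Step 5: w='ab' (idx 3), next='b' -> output (3, 'b'), add 'abb' as idx 5


Encoded: [(0, 'a'), (0, 'b'), (1, 'b'), (1, 'a'), (3, 'b')]


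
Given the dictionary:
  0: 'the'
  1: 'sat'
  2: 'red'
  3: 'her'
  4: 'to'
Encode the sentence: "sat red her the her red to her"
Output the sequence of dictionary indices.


Look up each word in the dictionary:
  'sat' -> 1
  'red' -> 2
  'her' -> 3
  'the' -> 0
  'her' -> 3
  'red' -> 2
  'to' -> 4
  'her' -> 3

Encoded: [1, 2, 3, 0, 3, 2, 4, 3]


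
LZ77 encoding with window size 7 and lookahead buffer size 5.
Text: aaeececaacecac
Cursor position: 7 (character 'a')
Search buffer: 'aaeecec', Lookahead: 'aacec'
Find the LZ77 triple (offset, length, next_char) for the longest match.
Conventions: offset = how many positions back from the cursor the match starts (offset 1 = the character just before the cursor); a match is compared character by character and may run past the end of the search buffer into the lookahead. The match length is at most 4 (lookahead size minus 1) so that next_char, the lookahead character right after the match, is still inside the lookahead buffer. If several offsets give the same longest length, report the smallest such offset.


Try each offset into the search buffer:
  offset=1 (pos 6, char 'c'): match length 0
  offset=2 (pos 5, char 'e'): match length 0
  offset=3 (pos 4, char 'c'): match length 0
  offset=4 (pos 3, char 'e'): match length 0
  offset=5 (pos 2, char 'e'): match length 0
  offset=6 (pos 1, char 'a'): match length 1
  offset=7 (pos 0, char 'a'): match length 2
Longest match has length 2 at offset 7.
next_char = character at position 7 + 2 = 9 -> 'c'

Best match: offset=7, length=2 (matching 'aa' starting at position 0)
LZ77 triple: (7, 2, 'c')


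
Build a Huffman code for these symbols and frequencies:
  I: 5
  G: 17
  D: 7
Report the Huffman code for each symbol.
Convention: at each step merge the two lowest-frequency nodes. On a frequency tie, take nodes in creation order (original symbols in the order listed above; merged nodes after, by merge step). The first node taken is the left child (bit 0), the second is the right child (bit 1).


Huffman tree construction:
Step 1: Merge I(5) + D(7) = 12
Step 2: Merge (I+D)(12) + G(17) = 29
Read each symbol's code off the tree from the root (left child = 0, right child = 1).

Codes:
  I: 00 (length 2)
  G: 1 (length 1)
  D: 01 (length 2)
Average code length: 41/29 = 1.4138 bits/symbol


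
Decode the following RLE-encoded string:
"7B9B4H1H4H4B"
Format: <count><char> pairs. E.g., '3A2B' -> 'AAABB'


Expanding each <count><char> pair:
  7B -> 'BBBBBBB'
  9B -> 'BBBBBBBBB'
  4H -> 'HHHH'
  1H -> 'H'
  4H -> 'HHHH'
  4B -> 'BBBB'

Decoded = BBBBBBBBBBBBBBBBHHHHHHHHHBBBB


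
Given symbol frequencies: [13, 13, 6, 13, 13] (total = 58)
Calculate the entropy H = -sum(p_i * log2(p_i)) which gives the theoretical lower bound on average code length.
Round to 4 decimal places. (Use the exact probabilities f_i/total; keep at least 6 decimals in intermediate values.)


Per-symbol terms -p_i * log2(p_i) with p_i = f_i/58:
  p = 13/58 = 0.224138: log2(p) = -2.157541, -p*log2(p) = 0.483587
  p = 13/58 = 0.224138: log2(p) = -2.157541, -p*log2(p) = 0.483587
  p = 6/58 = 0.103448: log2(p) = -3.273018, -p*log2(p) = 0.338588
  p = 13/58 = 0.224138: log2(p) = -2.157541, -p*log2(p) = 0.483587
  p = 13/58 = 0.224138: log2(p) = -2.157541, -p*log2(p) = 0.483587
H = 0.483587 + 0.483587 + 0.338588 + 0.483587 + 0.483587 = 2.272936

H = 2.2729 bits/symbol


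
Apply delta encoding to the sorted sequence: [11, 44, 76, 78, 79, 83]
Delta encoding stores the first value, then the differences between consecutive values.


First value: 11
Deltas:
  44 - 11 = 33
  76 - 44 = 32
  78 - 76 = 2
  79 - 78 = 1
  83 - 79 = 4


Delta encoded: [11, 33, 32, 2, 1, 4]


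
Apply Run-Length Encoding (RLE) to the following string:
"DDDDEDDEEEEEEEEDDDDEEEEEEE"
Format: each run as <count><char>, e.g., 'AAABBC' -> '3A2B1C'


Scanning runs left to right:
  i=0: run of 'D' x 4 -> '4D'
  i=4: run of 'E' x 1 -> '1E'
  i=5: run of 'D' x 2 -> '2D'
  i=7: run of 'E' x 8 -> '8E'
  i=15: run of 'D' x 4 -> '4D'
  i=19: run of 'E' x 7 -> '7E'

RLE = 4D1E2D8E4D7E


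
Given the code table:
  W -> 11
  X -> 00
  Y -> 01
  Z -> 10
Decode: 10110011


Decoding:
10 -> Z
11 -> W
00 -> X
11 -> W


Result: ZWXW


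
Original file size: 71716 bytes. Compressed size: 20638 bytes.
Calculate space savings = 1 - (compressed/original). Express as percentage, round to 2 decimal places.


ratio = compressed/original = 20638/71716 = 0.287774
savings = 1 - ratio = 1 - 0.287774 = 0.712226
as a percentage: 0.712226 * 100 = 71.22%

Space savings = 1 - 20638/71716 = 71.22%


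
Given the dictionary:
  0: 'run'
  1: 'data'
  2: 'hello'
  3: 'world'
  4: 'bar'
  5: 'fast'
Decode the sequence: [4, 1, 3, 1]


Look up each index in the dictionary:
  4 -> 'bar'
  1 -> 'data'
  3 -> 'world'
  1 -> 'data'

Decoded: "bar data world data"


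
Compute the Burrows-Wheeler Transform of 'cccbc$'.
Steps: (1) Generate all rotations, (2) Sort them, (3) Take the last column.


Rotations (sorted):
  0: $cccbc -> last char: c
  1: bc$ccc -> last char: c
  2: c$cccb -> last char: b
  3: cbc$cc -> last char: c
  4: ccbc$c -> last char: c
  5: cccbc$ -> last char: $


BWT = ccbcc$


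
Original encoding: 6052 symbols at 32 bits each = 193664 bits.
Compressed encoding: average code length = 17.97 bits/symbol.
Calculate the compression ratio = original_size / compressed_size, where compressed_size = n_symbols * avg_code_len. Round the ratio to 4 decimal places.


original_size = n_symbols * orig_bits = 6052 * 32 = 193664 bits
compressed_size = n_symbols * avg_code_len = 6052 * 17.97 = 108754.44 bits
ratio = original_size / compressed_size = 193664 / 108754.44 = 1.7807

Compression ratio = 1.7807


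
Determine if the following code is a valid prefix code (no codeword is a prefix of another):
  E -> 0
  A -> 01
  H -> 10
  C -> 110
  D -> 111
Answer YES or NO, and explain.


Checking each pair (does one codeword prefix another?):
  E='0' vs A='01': prefix -- VIOLATION

NO -- this is NOT a valid prefix code. E (0) is a prefix of A (01).


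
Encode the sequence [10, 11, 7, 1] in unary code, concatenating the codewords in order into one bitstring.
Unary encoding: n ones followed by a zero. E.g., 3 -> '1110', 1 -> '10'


Encode each number as n ones followed by a terminating 0:
  10 -> 11111111110 (11 bits)
  11 -> 111111111110 (12 bits)
  7 -> 11111110 (8 bits)
  1 -> 10 (2 bits)
Total length = 11 + 12 + 8 + 2 = 33 bits.

Unary([10, 11, 7, 1]) = 111111111101111111111101111111010 (33 bits)


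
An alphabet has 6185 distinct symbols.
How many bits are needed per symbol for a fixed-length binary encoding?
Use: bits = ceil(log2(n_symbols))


log2(6185) = 12.5946
Bracket: 2^12 = 4096 < 6185 <= 2^13 = 8192
So ceil(log2(6185)) = 13

bits = ceil(log2(6185)) = ceil(12.5946) = 13 bits


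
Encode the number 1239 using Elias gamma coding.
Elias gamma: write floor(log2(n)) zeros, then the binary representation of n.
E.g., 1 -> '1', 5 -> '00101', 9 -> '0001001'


num_bits = floor(log2(1239)) + 1 = 11
leading_zeros = num_bits - 1 = 10
binary(1239) = 10011010111

Elias gamma(1239) = '0000000000' + '10011010111' = 000000000010011010111 (21 bits)


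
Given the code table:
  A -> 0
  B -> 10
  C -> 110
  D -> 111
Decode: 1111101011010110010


Decoding:
111 -> D
110 -> C
10 -> B
110 -> C
10 -> B
110 -> C
0 -> A
10 -> B


Result: DCBCBCAB


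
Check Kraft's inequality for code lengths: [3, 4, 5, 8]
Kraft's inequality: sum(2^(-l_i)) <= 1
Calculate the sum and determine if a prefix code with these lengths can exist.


Sum = 2^(-3) + 2^(-4) + 2^(-5) + 2^(-8)
    = 0.125 + 0.0625 + 0.03125 + 0.00390625
    = 57/256 = 0.22265625
Since 0.22265625 <= 1, Kraft's inequality IS satisfied.
A prefix code with these lengths CAN exist.

Kraft sum = 0.22265625. Satisfied.


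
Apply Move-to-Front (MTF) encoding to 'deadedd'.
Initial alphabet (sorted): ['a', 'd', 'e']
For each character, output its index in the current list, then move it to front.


MTF encoding:
'd': index 1 in ['a', 'd', 'e'] -> ['d', 'a', 'e']
'e': index 2 in ['d', 'a', 'e'] -> ['e', 'd', 'a']
'a': index 2 in ['e', 'd', 'a'] -> ['a', 'e', 'd']
'd': index 2 in ['a', 'e', 'd'] -> ['d', 'a', 'e']
'e': index 2 in ['d', 'a', 'e'] -> ['e', 'd', 'a']
'd': index 1 in ['e', 'd', 'a'] -> ['d', 'e', 'a']
'd': index 0 in ['d', 'e', 'a'] -> ['d', 'e', 'a']


Output: [1, 2, 2, 2, 2, 1, 0]


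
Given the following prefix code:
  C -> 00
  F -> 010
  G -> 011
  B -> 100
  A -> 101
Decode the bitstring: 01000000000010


Decoding step by step:
Bits 010 -> F
Bits 00 -> C
Bits 00 -> C
Bits 00 -> C
Bits 00 -> C
Bits 010 -> F


Decoded message: FCCCCF


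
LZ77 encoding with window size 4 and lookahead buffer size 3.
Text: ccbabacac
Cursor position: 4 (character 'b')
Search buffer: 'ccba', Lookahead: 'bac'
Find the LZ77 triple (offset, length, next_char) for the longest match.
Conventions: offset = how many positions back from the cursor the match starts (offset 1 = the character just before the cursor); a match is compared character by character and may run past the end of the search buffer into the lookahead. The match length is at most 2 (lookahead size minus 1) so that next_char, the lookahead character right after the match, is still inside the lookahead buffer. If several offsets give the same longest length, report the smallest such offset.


Try each offset into the search buffer:
  offset=1 (pos 3, char 'a'): match length 0
  offset=2 (pos 2, char 'b'): match length 2
  offset=3 (pos 1, char 'c'): match length 0
  offset=4 (pos 0, char 'c'): match length 0
Longest match has length 2 at offset 2.
next_char = character at position 4 + 2 = 6 -> 'c'

Best match: offset=2, length=2 (matching 'ba' starting at position 2)
LZ77 triple: (2, 2, 'c')


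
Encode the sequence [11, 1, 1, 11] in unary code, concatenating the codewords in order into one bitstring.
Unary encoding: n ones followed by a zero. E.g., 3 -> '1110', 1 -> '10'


Encode each number as n ones followed by a terminating 0:
  11 -> 111111111110 (12 bits)
  1 -> 10 (2 bits)
  1 -> 10 (2 bits)
  11 -> 111111111110 (12 bits)
Total length = 12 + 2 + 2 + 12 = 28 bits.

Unary([11, 1, 1, 11]) = 1111111111101010111111111110 (28 bits)


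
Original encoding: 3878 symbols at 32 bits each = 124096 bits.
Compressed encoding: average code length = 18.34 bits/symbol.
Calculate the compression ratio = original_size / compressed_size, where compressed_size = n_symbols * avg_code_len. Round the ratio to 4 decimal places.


original_size = n_symbols * orig_bits = 3878 * 32 = 124096 bits
compressed_size = n_symbols * avg_code_len = 3878 * 18.34 = 71122.52 bits
ratio = original_size / compressed_size = 124096 / 71122.52 = 1.7448

Compression ratio = 1.7448


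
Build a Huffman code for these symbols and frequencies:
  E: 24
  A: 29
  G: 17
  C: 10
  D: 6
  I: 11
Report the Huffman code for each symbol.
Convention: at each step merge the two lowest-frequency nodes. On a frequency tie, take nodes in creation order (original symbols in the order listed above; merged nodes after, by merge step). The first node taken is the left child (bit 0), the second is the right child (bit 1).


Huffman tree construction:
Step 1: Merge D(6) + C(10) = 16
Step 2: Merge I(11) + (D+C)(16) = 27
Step 3: Merge G(17) + E(24) = 41
Step 4: Merge (I+(D+C))(27) + A(29) = 56
Step 5: Merge (G+E)(41) + ((I+(D+C))+A)(56) = 97
Read each symbol's code off the tree from the root (left child = 0, right child = 1).

Codes:
  E: 01 (length 2)
  A: 11 (length 2)
  G: 00 (length 2)
  C: 1011 (length 4)
  D: 1010 (length 4)
  I: 100 (length 3)
Average code length: 237/97 = 2.4433 bits/symbol


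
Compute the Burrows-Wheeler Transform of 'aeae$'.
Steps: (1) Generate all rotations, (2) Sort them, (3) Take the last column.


Rotations (sorted):
  0: $aeae -> last char: e
  1: ae$ae -> last char: e
  2: aeae$ -> last char: $
  3: e$aea -> last char: a
  4: eae$a -> last char: a


BWT = ee$aa


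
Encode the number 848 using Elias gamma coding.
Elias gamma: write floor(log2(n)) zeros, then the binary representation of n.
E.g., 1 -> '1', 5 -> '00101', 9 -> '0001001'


num_bits = floor(log2(848)) + 1 = 10
leading_zeros = num_bits - 1 = 9
binary(848) = 1101010000

Elias gamma(848) = '000000000' + '1101010000' = 0000000001101010000 (19 bits)


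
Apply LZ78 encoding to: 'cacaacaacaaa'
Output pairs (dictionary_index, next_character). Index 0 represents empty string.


LZ78 encoding steps:
Dictionary: {0: ''}
Step 1: w='' (idx 0), next='c' -> output (0, 'c'), add 'c' as idx 1
Step 2: w='' (idx 0), next='a' -> output (0, 'a'), add 'a' as idx 2
Step 3: w='c' (idx 1), next='a' -> output (1, 'a'), add 'ca' as idx 3
Step 4: w='a' (idx 2), next='c' -> output (2, 'c'), add 'ac' as idx 4
Step 5: w='a' (idx 2), next='a' -> output (2, 'a'), add 'aa' as idx 5
Step 6: w='ca' (idx 3), next='a' -> output (3, 'a'), add 'caa' as idx 6
Step 7: w='a' (idx 2), end of input -> output (2, '')


Encoded: [(0, 'c'), (0, 'a'), (1, 'a'), (2, 'c'), (2, 'a'), (3, 'a'), (2, '')]


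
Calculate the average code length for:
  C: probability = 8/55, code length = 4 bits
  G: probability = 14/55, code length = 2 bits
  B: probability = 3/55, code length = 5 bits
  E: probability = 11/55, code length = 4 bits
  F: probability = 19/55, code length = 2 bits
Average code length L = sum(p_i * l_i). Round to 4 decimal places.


Weighted contributions p_i * l_i:
  C: (8/55) * 4 = 32/55
  G: (14/55) * 2 = 28/55
  B: (3/55) * 5 = 15/55
  E: (11/55) * 4 = 44/55
  F: (19/55) * 2 = 38/55
Sum = (32 + 28 + 15 + 44 + 38)/55 = 157/55

L = 157/55 = 2.8545 bits/symbol


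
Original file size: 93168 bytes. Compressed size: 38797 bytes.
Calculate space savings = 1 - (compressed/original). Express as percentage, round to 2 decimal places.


ratio = compressed/original = 38797/93168 = 0.41642
savings = 1 - ratio = 1 - 0.41642 = 0.58358
as a percentage: 0.58358 * 100 = 58.36%

Space savings = 1 - 38797/93168 = 58.36%


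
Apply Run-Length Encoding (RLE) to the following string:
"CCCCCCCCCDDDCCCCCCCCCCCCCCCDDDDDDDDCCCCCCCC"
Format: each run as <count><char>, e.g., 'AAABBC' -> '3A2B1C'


Scanning runs left to right:
  i=0: run of 'C' x 9 -> '9C'
  i=9: run of 'D' x 3 -> '3D'
  i=12: run of 'C' x 15 -> '15C'
  i=27: run of 'D' x 8 -> '8D'
  i=35: run of 'C' x 8 -> '8C'

RLE = 9C3D15C8D8C


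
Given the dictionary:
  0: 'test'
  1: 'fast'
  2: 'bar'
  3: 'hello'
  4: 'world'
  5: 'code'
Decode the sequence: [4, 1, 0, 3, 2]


Look up each index in the dictionary:
  4 -> 'world'
  1 -> 'fast'
  0 -> 'test'
  3 -> 'hello'
  2 -> 'bar'

Decoded: "world fast test hello bar"


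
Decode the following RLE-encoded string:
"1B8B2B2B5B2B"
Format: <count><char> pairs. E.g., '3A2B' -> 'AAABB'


Expanding each <count><char> pair:
  1B -> 'B'
  8B -> 'BBBBBBBB'
  2B -> 'BB'
  2B -> 'BB'
  5B -> 'BBBBB'
  2B -> 'BB'

Decoded = BBBBBBBBBBBBBBBBBBBB


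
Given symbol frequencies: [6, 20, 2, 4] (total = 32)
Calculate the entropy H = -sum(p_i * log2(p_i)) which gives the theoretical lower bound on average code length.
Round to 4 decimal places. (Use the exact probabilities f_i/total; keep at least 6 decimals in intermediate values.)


Per-symbol terms -p_i * log2(p_i) with p_i = f_i/32:
  p = 6/32 = 0.187500: log2(p) = -2.415037, -p*log2(p) = 0.452820
  p = 20/32 = 0.625000: log2(p) = -0.678072, -p*log2(p) = 0.423795
  p = 2/32 = 0.062500: log2(p) = -4.000000, -p*log2(p) = 0.250000
  p = 4/32 = 0.125000: log2(p) = -3.000000, -p*log2(p) = 0.375000
H = 0.452820 + 0.423795 + 0.250000 + 0.375000 = 1.501615

H = 1.5016 bits/symbol


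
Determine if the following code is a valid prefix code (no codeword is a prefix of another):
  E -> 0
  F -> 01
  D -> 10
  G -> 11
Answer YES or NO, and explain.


Checking each pair (does one codeword prefix another?):
  E='0' vs F='01': prefix -- VIOLATION

NO -- this is NOT a valid prefix code. E (0) is a prefix of F (01).


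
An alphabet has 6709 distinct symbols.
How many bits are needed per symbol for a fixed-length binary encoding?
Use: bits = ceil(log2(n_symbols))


log2(6709) = 12.7119
Bracket: 2^12 = 4096 < 6709 <= 2^13 = 8192
So ceil(log2(6709)) = 13

bits = ceil(log2(6709)) = ceil(12.7119) = 13 bits


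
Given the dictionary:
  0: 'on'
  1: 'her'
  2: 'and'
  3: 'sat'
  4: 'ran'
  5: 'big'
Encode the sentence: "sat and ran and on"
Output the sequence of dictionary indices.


Look up each word in the dictionary:
  'sat' -> 3
  'and' -> 2
  'ran' -> 4
  'and' -> 2
  'on' -> 0

Encoded: [3, 2, 4, 2, 0]


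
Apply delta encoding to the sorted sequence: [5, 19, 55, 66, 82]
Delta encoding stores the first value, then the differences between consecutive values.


First value: 5
Deltas:
  19 - 5 = 14
  55 - 19 = 36
  66 - 55 = 11
  82 - 66 = 16


Delta encoded: [5, 14, 36, 11, 16]


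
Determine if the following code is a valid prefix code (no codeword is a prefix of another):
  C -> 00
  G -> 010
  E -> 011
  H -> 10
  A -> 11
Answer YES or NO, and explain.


Checking each pair (does one codeword prefix another?):
  C='00' vs G='010': no prefix
  C='00' vs E='011': no prefix
  C='00' vs H='10': no prefix
  C='00' vs A='11': no prefix
  G='010' vs C='00': no prefix
  G='010' vs E='011': no prefix
  G='010' vs H='10': no prefix
  G='010' vs A='11': no prefix
  E='011' vs C='00': no prefix
  E='011' vs G='010': no prefix
  E='011' vs H='10': no prefix
  E='011' vs A='11': no prefix
  H='10' vs C='00': no prefix
  H='10' vs G='010': no prefix
  H='10' vs E='011': no prefix
  H='10' vs A='11': no prefix
  A='11' vs C='00': no prefix
  A='11' vs G='010': no prefix
  A='11' vs E='011': no prefix
  A='11' vs H='10': no prefix
No violation found over all pairs.

YES -- this is a valid prefix code. No codeword is a prefix of any other codeword.


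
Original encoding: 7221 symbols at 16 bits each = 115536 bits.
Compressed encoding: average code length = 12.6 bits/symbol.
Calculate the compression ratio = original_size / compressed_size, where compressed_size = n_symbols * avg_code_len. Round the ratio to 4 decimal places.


original_size = n_symbols * orig_bits = 7221 * 16 = 115536 bits
compressed_size = n_symbols * avg_code_len = 7221 * 12.6 = 90984.6 bits
ratio = original_size / compressed_size = 115536 / 90984.6 = 1.2698

Compression ratio = 1.2698


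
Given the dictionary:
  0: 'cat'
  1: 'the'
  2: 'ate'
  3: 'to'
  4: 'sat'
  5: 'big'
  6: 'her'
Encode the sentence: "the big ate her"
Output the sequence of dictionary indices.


Look up each word in the dictionary:
  'the' -> 1
  'big' -> 5
  'ate' -> 2
  'her' -> 6

Encoded: [1, 5, 2, 6]


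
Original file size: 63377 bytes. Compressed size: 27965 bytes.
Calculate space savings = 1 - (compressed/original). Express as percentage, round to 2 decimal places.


ratio = compressed/original = 27965/63377 = 0.441248
savings = 1 - ratio = 1 - 0.441248 = 0.558752
as a percentage: 0.558752 * 100 = 55.88%

Space savings = 1 - 27965/63377 = 55.88%


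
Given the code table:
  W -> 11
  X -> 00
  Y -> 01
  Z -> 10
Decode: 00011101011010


Decoding:
00 -> X
01 -> Y
11 -> W
01 -> Y
01 -> Y
10 -> Z
10 -> Z


Result: XYWYYZZ


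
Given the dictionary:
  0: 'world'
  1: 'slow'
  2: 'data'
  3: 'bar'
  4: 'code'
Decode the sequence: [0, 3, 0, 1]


Look up each index in the dictionary:
  0 -> 'world'
  3 -> 'bar'
  0 -> 'world'
  1 -> 'slow'

Decoded: "world bar world slow"


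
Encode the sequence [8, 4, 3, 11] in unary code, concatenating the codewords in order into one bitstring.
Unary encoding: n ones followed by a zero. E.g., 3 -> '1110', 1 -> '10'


Encode each number as n ones followed by a terminating 0:
  8 -> 111111110 (9 bits)
  4 -> 11110 (5 bits)
  3 -> 1110 (4 bits)
  11 -> 111111111110 (12 bits)
Total length = 9 + 5 + 4 + 12 = 30 bits.

Unary([8, 4, 3, 11]) = 111111110111101110111111111110 (30 bits)


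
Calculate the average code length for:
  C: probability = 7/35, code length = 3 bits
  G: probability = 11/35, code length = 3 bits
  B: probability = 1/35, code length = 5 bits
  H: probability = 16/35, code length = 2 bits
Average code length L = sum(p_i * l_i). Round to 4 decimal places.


Weighted contributions p_i * l_i:
  C: (7/35) * 3 = 21/35
  G: (11/35) * 3 = 33/35
  B: (1/35) * 5 = 5/35
  H: (16/35) * 2 = 32/35
Sum = (21 + 33 + 5 + 32)/35 = 91/35

L = 91/35 = 2.6000 bits/symbol


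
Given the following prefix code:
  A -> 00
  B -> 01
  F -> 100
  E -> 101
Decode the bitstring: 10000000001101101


Decoding step by step:
Bits 100 -> F
Bits 00 -> A
Bits 00 -> A
Bits 00 -> A
Bits 01 -> B
Bits 101 -> E
Bits 101 -> E


Decoded message: FAAABEE


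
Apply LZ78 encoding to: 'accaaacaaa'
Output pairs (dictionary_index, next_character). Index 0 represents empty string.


LZ78 encoding steps:
Dictionary: {0: ''}
Step 1: w='' (idx 0), next='a' -> output (0, 'a'), add 'a' as idx 1
Step 2: w='' (idx 0), next='c' -> output (0, 'c'), add 'c' as idx 2
Step 3: w='c' (idx 2), next='a' -> output (2, 'a'), add 'ca' as idx 3
Step 4: w='a' (idx 1), next='a' -> output (1, 'a'), add 'aa' as idx 4
Step 5: w='ca' (idx 3), next='a' -> output (3, 'a'), add 'caa' as idx 5
Step 6: w='a' (idx 1), end of input -> output (1, '')


Encoded: [(0, 'a'), (0, 'c'), (2, 'a'), (1, 'a'), (3, 'a'), (1, '')]


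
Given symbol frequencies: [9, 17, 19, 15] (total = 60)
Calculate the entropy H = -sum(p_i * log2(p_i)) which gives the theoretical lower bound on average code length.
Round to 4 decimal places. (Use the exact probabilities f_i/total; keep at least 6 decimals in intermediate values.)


Per-symbol terms -p_i * log2(p_i) with p_i = f_i/60:
  p = 9/60 = 0.150000: log2(p) = -2.736966, -p*log2(p) = 0.410545
  p = 17/60 = 0.283333: log2(p) = -1.819428, -p*log2(p) = 0.515505
  p = 19/60 = 0.316667: log2(p) = -1.658963, -p*log2(p) = 0.525338
  p = 15/60 = 0.250000: log2(p) = -2.000000, -p*log2(p) = 0.500000
H = 0.410545 + 0.515505 + 0.525338 + 0.500000 = 1.951388

H = 1.9514 bits/symbol


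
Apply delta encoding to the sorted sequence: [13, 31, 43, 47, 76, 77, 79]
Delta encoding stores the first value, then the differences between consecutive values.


First value: 13
Deltas:
  31 - 13 = 18
  43 - 31 = 12
  47 - 43 = 4
  76 - 47 = 29
  77 - 76 = 1
  79 - 77 = 2


Delta encoded: [13, 18, 12, 4, 29, 1, 2]


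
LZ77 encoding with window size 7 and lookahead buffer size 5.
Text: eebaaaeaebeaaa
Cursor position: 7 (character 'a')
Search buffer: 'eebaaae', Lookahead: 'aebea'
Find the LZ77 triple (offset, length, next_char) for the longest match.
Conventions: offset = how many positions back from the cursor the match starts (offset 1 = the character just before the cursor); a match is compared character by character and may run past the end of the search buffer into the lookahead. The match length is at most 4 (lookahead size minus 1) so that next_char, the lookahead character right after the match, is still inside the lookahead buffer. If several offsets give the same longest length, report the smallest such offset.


Try each offset into the search buffer:
  offset=1 (pos 6, char 'e'): match length 0
  offset=2 (pos 5, char 'a'): match length 2
  offset=3 (pos 4, char 'a'): match length 1
  offset=4 (pos 3, char 'a'): match length 1
  offset=5 (pos 2, char 'b'): match length 0
  offset=6 (pos 1, char 'e'): match length 0
  offset=7 (pos 0, char 'e'): match length 0
Longest match has length 2 at offset 2.
next_char = character at position 7 + 2 = 9 -> 'b'

Best match: offset=2, length=2 (matching 'ae' starting at position 5)
LZ77 triple: (2, 2, 'b')


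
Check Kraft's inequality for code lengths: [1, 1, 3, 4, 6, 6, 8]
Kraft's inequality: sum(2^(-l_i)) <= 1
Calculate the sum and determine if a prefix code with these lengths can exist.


Sum = 2^(-1) + 2^(-1) + 2^(-3) + 2^(-4) + 2^(-6) + 2^(-6) + 2^(-8)
    = 0.5 + 0.5 + 0.125 + 0.0625 + 0.015625 + 0.015625 + 0.00390625
    = 313/256 = 1.22265625
Since 1.22265625 > 1, Kraft's inequality is NOT satisfied.
A prefix code with these lengths CANNOT exist.

Kraft sum = 1.22265625. Not satisfied.


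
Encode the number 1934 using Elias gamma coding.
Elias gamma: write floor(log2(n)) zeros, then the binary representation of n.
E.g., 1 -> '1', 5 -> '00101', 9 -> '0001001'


num_bits = floor(log2(1934)) + 1 = 11
leading_zeros = num_bits - 1 = 10
binary(1934) = 11110001110

Elias gamma(1934) = '0000000000' + '11110001110' = 000000000011110001110 (21 bits)


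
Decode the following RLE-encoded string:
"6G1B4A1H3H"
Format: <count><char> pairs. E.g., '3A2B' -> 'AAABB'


Expanding each <count><char> pair:
  6G -> 'GGGGGG'
  1B -> 'B'
  4A -> 'AAAA'
  1H -> 'H'
  3H -> 'HHH'

Decoded = GGGGGGBAAAAHHHH


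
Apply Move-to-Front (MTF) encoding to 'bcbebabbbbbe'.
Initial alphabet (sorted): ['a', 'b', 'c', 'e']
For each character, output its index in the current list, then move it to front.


MTF encoding:
'b': index 1 in ['a', 'b', 'c', 'e'] -> ['b', 'a', 'c', 'e']
'c': index 2 in ['b', 'a', 'c', 'e'] -> ['c', 'b', 'a', 'e']
'b': index 1 in ['c', 'b', 'a', 'e'] -> ['b', 'c', 'a', 'e']
'e': index 3 in ['b', 'c', 'a', 'e'] -> ['e', 'b', 'c', 'a']
'b': index 1 in ['e', 'b', 'c', 'a'] -> ['b', 'e', 'c', 'a']
'a': index 3 in ['b', 'e', 'c', 'a'] -> ['a', 'b', 'e', 'c']
'b': index 1 in ['a', 'b', 'e', 'c'] -> ['b', 'a', 'e', 'c']
'b': index 0 in ['b', 'a', 'e', 'c'] -> ['b', 'a', 'e', 'c']
'b': index 0 in ['b', 'a', 'e', 'c'] -> ['b', 'a', 'e', 'c']
'b': index 0 in ['b', 'a', 'e', 'c'] -> ['b', 'a', 'e', 'c']
'b': index 0 in ['b', 'a', 'e', 'c'] -> ['b', 'a', 'e', 'c']
'e': index 2 in ['b', 'a', 'e', 'c'] -> ['e', 'b', 'a', 'c']


Output: [1, 2, 1, 3, 1, 3, 1, 0, 0, 0, 0, 2]


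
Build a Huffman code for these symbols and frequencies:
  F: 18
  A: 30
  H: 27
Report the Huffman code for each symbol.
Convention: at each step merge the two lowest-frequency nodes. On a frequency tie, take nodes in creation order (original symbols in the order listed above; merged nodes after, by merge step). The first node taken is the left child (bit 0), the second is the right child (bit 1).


Huffman tree construction:
Step 1: Merge F(18) + H(27) = 45
Step 2: Merge A(30) + (F+H)(45) = 75
Read each symbol's code off the tree from the root (left child = 0, right child = 1).

Codes:
  F: 10 (length 2)
  A: 0 (length 1)
  H: 11 (length 2)
Average code length: 120/75 = 1.6000 bits/symbol
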